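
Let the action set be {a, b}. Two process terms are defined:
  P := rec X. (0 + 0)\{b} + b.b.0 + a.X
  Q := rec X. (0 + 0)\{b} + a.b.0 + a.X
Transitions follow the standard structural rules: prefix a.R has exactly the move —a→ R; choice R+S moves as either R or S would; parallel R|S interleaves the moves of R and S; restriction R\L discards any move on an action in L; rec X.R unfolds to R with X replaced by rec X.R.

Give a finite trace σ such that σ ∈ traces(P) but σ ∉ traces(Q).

b

LTS(P): 3 reachable states
  m0 = rec X. (0 + 0)\{b} + b.b.0 + a.X :: --a--▸ m0, --b--▸ m1
  m1 = b.0 :: --b--▸ m2
  m2 = 0 :: ∅
LTS(Q): 3 reachable states
  n0 = rec X. (0 + 0)\{b} + a.b.0 + a.X :: --a--▸ n0, --a--▸ n1
  n1 = b.0 :: --b--▸ n2
  n2 = 0 :: ∅
Executing b from P (initial set {m0}):
  step 1 (b): {m1}
  — P admits the full trace.
Executing b from Q (initial set {n0}):
  step 1 (b): ∅ (Q stuck)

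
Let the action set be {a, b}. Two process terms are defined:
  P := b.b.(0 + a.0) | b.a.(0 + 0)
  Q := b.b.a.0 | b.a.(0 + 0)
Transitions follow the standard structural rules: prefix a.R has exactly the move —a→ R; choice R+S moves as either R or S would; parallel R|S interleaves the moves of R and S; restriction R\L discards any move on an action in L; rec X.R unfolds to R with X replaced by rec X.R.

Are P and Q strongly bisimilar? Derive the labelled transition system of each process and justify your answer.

P ~ Q

Reachable graph of P (12 states):
  p0 = b.b.(0 + a.0) | b.a.(0 + 0) → —b→ p1, —b→ p2
  p1 = b.(0 + a.0) | b.a.(0 + 0) → —b→ p3, —b→ p4
  p2 = b.b.(0 + a.0) | a.(0 + 0) → —a→ p5, —b→ p4
  p3 = (0 + a.0) | b.a.(0 + 0) → —a→ p6, —b→ p7
  p4 = b.(0 + a.0) | a.(0 + 0) → —a→ p8, —b→ p7
  p5 = b.b.(0 + a.0) | (0 + 0) → —b→ p8
  p6 = 0 | b.a.(0 + 0) → —b→ p9
  p7 = (0 + a.0) | a.(0 + 0) → —a→ p10, —a→ p9
  p8 = b.(0 + a.0) | (0 + 0) → —b→ p10
  p9 = 0 | a.(0 + 0) → —a→ p11
  p10 = (0 + a.0) | (0 + 0) → —a→ p11
  p11 = 0 | (0 + 0) → deadlocked
Reachable graph of Q (12 states):
  q0 = b.b.a.0 | b.a.(0 + 0) → —b→ q1, —b→ q2
  q1 = b.a.0 | b.a.(0 + 0) → —b→ q3, —b→ q4
  q2 = b.b.a.0 | a.(0 + 0) → —a→ q5, —b→ q4
  q3 = a.0 | b.a.(0 + 0) → —a→ q6, —b→ q7
  q4 = b.a.0 | a.(0 + 0) → —a→ q8, —b→ q7
  q5 = b.b.a.0 | (0 + 0) → —b→ q8
  q6 = 0 | b.a.(0 + 0) → —b→ q9
  q7 = a.0 | a.(0 + 0) → —a→ q10, —a→ q9
  q8 = b.a.0 | (0 + 0) → —b→ q10
  q9 = 0 | a.(0 + 0) → —a→ q11
  q10 = a.0 | (0 + 0) → —a→ q11
  q11 = 0 | (0 + 0) → deadlocked
Partition-refinement fixed point:
  B0 = {p0, q0}
  B1 = {p2, q2}
  B2 = {p5, q5}
  B3 = {p6, p8, q6, q8}
  B4 = {p10, p9, q10, q9}
  B5 = {p11, q11}
  B6 = {p3, p4, q3, q4}
  B7 = {p7, q7}
  B8 = {p1, q1}
p0 ∈ B0, q0 ∈ B0 → same block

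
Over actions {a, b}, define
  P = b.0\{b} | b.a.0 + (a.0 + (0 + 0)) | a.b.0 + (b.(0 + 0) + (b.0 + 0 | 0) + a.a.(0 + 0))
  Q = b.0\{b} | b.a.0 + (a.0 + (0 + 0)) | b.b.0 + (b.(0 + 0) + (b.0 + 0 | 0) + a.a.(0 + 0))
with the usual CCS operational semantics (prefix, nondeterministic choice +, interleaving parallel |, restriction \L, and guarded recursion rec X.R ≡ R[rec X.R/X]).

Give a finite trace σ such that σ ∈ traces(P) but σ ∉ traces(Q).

aab

Reachable graph of P (14 states):
  u0 = b.0\{b} | b.a.0 + (a.0 + (0 + 0)) | a.b.0 + (b.(0 + 0) + (b.0 + 0 | 0) + a.a.(0 + 0)) | ··a··> u1, ··a··> u2, ··a··> u3, ··b··> u4, ··b··> u5, ··b··> u6, ··b··> u7
  u1 = (a.0 + (0 + 0)) | b.0 | ··a··> u8, ··b··> u9
  u2 = 0 | a.b.0 | ··a··> u8
  u3 = a.(0 + 0) | ··a··> u5
  u4 = 0 | stopped
  u5 = 0 + 0 | stopped
  u6 = 0\{b} | b.a.0 | ··b··> u10
  u7 = b.0\{b} | a.0 | ··a··> u11, ··b··> u10
  u8 = 0 | b.0 | ··b··> u12
  u9 = (a.0 + (0 + 0)) | 0 | ··a··> u12
  u10 = 0\{b} | a.0 | ··a··> u13
  u11 = b.0\{b} | 0 | ··b··> u13
  u12 = 0 | 0 | stopped
  u13 = 0\{b} | 0 | stopped
Reachable graph of Q (14 states):
  v0 = b.0\{b} | b.a.0 + (a.0 + (0 + 0)) | b.b.0 + (b.(0 + 0) + (b.0 + 0 | 0) + a.a.(0 + 0)) | ··a··> v1, ··a··> v2, ··b··> v3, ··b··> v4, ··b··> v5, ··b··> v6, ··b··> v7
  v1 = 0 | b.b.0 | ··b··> v8
  v2 = a.(0 + 0) | ··a··> v5
  v3 = (a.0 + (0 + 0)) | b.0 | ··a··> v8, ··b··> v9
  v4 = 0 | stopped
  v5 = 0 + 0 | stopped
  v6 = 0\{b} | b.a.0 | ··b··> v10
  v7 = b.0\{b} | a.0 | ··a··> v11, ··b··> v10
  v8 = 0 | b.0 | ··b··> v12
  v9 = (a.0 + (0 + 0)) | 0 | ··a··> v12
  v10 = 0\{b} | a.0 | ··a··> v13
  v11 = b.0\{b} | 0 | ··b··> v13
  v12 = 0 | 0 | stopped
  v13 = 0\{b} | 0 | stopped
Executing aab from P (initial set {u0}):
  after a @ step 1: {u1, u2, u3}
  after a @ step 2: {u5, u8}
  after b @ step 3: {u12}
  P completes σ.
Executing aab from Q (initial set {v0}):
  after a @ step 1: {v1, v2}
  after a @ step 2: {v5}
  after b @ step 3: ∅ (Q stuck)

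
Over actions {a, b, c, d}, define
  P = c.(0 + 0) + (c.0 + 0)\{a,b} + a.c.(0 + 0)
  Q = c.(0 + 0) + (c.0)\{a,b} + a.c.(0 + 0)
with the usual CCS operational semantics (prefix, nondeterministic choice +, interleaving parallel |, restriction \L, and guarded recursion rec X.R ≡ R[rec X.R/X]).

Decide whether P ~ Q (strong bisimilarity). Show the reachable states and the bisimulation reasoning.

P ~ Q

P's transition system — 4 states:
  s0 = c.(0 + 0) + (c.0 + 0)\{a,b} + a.c.(0 + 0) ⊢ -a-> s1, -c-> s2, -c-> s3
  s1 = c.(0 + 0) ⊢ -c-> s2
  s2 = 0 + 0 ⊢ (no moves)
  s3 = 0\{a,b} ⊢ (no moves)
Q's transition system — 4 states:
  t0 = c.(0 + 0) + (c.0)\{a,b} + a.c.(0 + 0) ⊢ -a-> t1, -c-> t2, -c-> t3
  t1 = c.(0 + 0) ⊢ -c-> t2
  t2 = 0 + 0 ⊢ (no moves)
  t3 = 0\{a,b} ⊢ (no moves)
Partition-refinement fixed point:
  B0 = {s0, t0}
  B1 = {s1, t1}
  B2 = {s2, s3, t2, t3}
s0 ∈ B0, t0 ∈ B0 → same block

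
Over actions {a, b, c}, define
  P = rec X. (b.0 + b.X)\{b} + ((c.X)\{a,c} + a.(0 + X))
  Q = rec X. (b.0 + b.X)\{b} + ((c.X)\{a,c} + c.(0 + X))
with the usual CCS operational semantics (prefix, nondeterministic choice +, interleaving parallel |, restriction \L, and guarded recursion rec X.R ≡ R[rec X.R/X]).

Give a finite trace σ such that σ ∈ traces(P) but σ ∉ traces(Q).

P's transition system — 2 states:
  u0 = rec X. (b.0 + b.X)\{b} + ((c.X)\{a,c} + a.(0 + X)) | -a-> u1
  u1 = 0 + (rec X. (b.0 + b.X)\{b} + ((c.X)\{a,c} + a.(0 + X))) | -a-> u1
Q's transition system — 2 states:
  v0 = rec X. (b.0 + b.X)\{b} + ((c.X)\{a,c} + c.(0 + X)) | -c-> v1
  v1 = 0 + (rec X. (b.0 + b.X)\{b} + ((c.X)\{a,c} + c.(0 + X))) | -c-> v1
Executing a from P (initial set {u0}):
  step 1 (a): {u1}
  ✓ P
Executing a from Q (initial set {v0}):
  step 1 (a): no successor for Q

a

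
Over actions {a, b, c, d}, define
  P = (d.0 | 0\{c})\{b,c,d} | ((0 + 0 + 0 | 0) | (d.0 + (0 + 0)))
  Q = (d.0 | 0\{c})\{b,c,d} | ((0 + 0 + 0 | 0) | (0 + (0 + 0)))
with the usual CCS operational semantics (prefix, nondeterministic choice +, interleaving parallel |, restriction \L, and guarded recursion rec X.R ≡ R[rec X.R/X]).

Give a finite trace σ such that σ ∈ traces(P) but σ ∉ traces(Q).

LTS(P): 2 reachable states
  p0 = (d.0 | 0\{c})\{b,c,d} | ((0 + 0 + 0 | 0) | (d.0 + (0 + 0))) | --d--▸ p1
  p1 = (d.0 | 0\{c})\{b,c,d} | ((0 + 0 + 0 | 0) | 0) | ·
LTS(Q): 1 reachable states
  q0 = (d.0 | 0\{c})\{b,c,d} | ((0 + 0 + 0 | 0) | (0 + (0 + 0))) | ·
Run σ = ⟨d⟩ on P: start {p0}
  step 1 (d): {p1}
  ✓ P
Run σ = ⟨d⟩ on Q: start {q0}
  step 1 (d): no successor for Q

d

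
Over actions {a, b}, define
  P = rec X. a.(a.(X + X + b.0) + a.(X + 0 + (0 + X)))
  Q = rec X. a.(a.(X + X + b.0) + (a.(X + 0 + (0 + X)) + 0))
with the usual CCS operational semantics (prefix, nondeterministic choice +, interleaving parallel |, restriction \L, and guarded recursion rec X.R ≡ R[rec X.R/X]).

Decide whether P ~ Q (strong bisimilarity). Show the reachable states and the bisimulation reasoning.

LTS(P): 5 reachable states
  m0 = rec X. a.(a.(X + X + b.0) + a.(X + 0 + (0 + X))) → ··a··> m1
  m1 = a.((rec X. a.(a.(X + X + b.0) + a.(X + 0 + (0 + X)))) + (rec X. a.(a.(X + X + b.0) + a.(X + 0 + (0 + X)))) + b.0) + a.((rec X. a.(a.(X + X + b.0) + a.(X + 0 + (0 + X)))) + 0 + (0 + (rec X. a.(a.(X + X + b.0) + a.(X + 0 + (0 + X)))))) → ··a··> m2, ··a··> m3
  m2 = (rec X. a.(a.(X + X + b.0) + a.(X + 0 + (0 + X)))) + (rec X. a.(a.(X + X + b.0) + a.(X + 0 + (0 + X)))) + b.0 → ··a··> m1, ··b··> m4
  m3 = (rec X. a.(a.(X + X + b.0) + a.(X + 0 + (0 + X)))) + 0 + (0 + (rec X. a.(a.(X + X + b.0) + a.(X + 0 + (0 + X))))) → ··a··> m1
  m4 = 0 → ∅
LTS(Q): 5 reachable states
  n0 = rec X. a.(a.(X + X + b.0) + (a.(X + 0 + (0 + X)) + 0)) → ··a··> n1
  n1 = a.((rec X. a.(a.(X + X + b.0) + (a.(X + 0 + (0 + X)) + 0))) + (rec X. a.(a.(X + X + b.0) + (a.(X + 0 + (0 + X)) + 0))) + b.0) + (a.((rec X. a.(a.(X + X + b.0) + (a.(X + 0 + (0 + X)) + 0))) + 0 + (0 + (rec X. a.(a.(X + X + b.0) + (a.(X + 0 + (0 + X)) + 0))))) + 0) → ··a··> n2, ··a··> n3
  n2 = (rec X. a.(a.(X + X + b.0) + (a.(X + 0 + (0 + X)) + 0))) + (rec X. a.(a.(X + X + b.0) + (a.(X + 0 + (0 + X)) + 0))) + b.0 → ··a··> n1, ··b··> n4
  n3 = (rec X. a.(a.(X + X + b.0) + (a.(X + 0 + (0 + X)) + 0))) + 0 + (0 + (rec X. a.(a.(X + X + b.0) + (a.(X + 0 + (0 + X)) + 0)))) → ··a··> n1
  n4 = 0 → ∅
Bisimilarity quotient blocks:
  B0 = {m0, m3, n0, n3}
  B1 = {m1, n1}
  B2 = {m2, n2}
  B3 = {m4, n4}
m0 ∈ B0, n0 ∈ B0 → same block

YES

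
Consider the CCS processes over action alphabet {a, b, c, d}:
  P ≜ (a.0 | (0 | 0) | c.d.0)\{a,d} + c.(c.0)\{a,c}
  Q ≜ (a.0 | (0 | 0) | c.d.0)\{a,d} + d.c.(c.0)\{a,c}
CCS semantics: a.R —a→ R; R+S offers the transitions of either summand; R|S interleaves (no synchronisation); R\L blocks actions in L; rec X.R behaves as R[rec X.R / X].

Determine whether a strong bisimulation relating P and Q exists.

P's transition system — 3 states:
  p0 = (a.0 | (0 | 0) | c.d.0)\{a,d} + c.(c.0)\{a,c} | -c-> p1, -c-> p2
  p1 = (a.0 | (0 | 0) | d.0)\{a,d} | ·
  p2 = (c.0)\{a,c} | ·
Q's transition system — 4 states:
  q0 = (a.0 | (0 | 0) | c.d.0)\{a,d} + d.c.(c.0)\{a,c} | -c-> q1, -d-> q2
  q1 = (a.0 | (0 | 0) | d.0)\{a,d} | ·
  q2 = c.(c.0)\{a,c} | -c-> q3
  q3 = (c.0)\{a,c} | ·
Partition-refinement fixed point:
  B0 = {p0, q2}
  B1 = {p1, p2, q1, q3}
  B2 = {q0}
p0 ∈ B0, q0 ∈ B2 → different blocks

P ≁ Q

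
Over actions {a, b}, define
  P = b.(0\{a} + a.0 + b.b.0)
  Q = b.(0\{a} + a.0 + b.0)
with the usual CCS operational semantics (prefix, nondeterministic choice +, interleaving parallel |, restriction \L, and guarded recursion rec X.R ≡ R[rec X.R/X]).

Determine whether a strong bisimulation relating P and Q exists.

NO

P's transition system — 4 states:
  p0 = b.(0\{a} + a.0 + b.b.0) ⊢ --b--▸ p1
  p1 = 0\{a} + a.0 + b.b.0 ⊢ --a--▸ p2, --b--▸ p3
  p2 = 0 ⊢ stopped
  p3 = b.0 ⊢ --b--▸ p2
Q's transition system — 3 states:
  q0 = b.(0\{a} + a.0 + b.0) ⊢ --b--▸ q1
  q1 = 0\{a} + a.0 + b.0 ⊢ --a--▸ q2, --b--▸ q2
  q2 = 0 ⊢ stopped
Partition-refinement fixed point:
  B0 = {p0}
  B1 = {p1}
  B2 = {p2, q2}
  B3 = {p3}
  B4 = {q0}
  B5 = {q1}
p0 ∈ B0, q0 ∈ B4 → different blocks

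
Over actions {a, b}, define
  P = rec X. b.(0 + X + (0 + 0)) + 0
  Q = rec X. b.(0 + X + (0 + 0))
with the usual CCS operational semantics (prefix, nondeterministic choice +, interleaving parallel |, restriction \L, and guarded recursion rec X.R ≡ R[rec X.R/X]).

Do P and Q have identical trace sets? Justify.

P's transition system — 2 states:
  m0 = rec X. b.(0 + X + (0 + 0)) + 0 :: —b→ m1
  m1 = 0 + (rec X. b.(0 + X + (0 + 0)) + 0) + (0 + 0) :: —b→ m1
Q's transition system — 2 states:
  n0 = rec X. b.(0 + X + (0 + 0)) :: —b→ n1
  n1 = 0 + (rec X. b.(0 + X + (0 + 0))) + (0 + 0) :: —b→ n1
Partition-refinement fixed point:
  B0 = {m0, m1, n0, n1}
m0 ∈ B0, n0 ∈ B0 → same block
Bisimilar ⇒ trace-equivalent.

trace-equivalent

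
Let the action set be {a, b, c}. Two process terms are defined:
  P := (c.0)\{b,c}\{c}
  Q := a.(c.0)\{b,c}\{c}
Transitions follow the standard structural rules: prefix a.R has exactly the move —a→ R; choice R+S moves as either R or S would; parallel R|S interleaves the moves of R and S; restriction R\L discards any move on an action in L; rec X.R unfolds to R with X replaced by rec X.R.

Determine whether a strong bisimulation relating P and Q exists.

P's transition system — 1 states:
  u0 = (c.0)\{b,c}\{c} → ∅
Q's transition system — 2 states:
  v0 = a.(c.0)\{b,c}\{c} → —a→ v1
  v1 = (c.0)\{b,c}\{c} → ∅
Partition-refinement fixed point:
  B0 = {u0, v1}
  B1 = {v0}
u0 ∈ B0, v0 ∈ B1 → different blocks

not bisimilar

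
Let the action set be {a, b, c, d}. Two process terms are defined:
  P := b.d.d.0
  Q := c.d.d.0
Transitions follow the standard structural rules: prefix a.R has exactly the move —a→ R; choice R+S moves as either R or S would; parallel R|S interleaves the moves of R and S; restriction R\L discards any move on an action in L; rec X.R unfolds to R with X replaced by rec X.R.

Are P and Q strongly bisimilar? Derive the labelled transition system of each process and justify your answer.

not bisimilar

Reachable graph of P (4 states):
  s0 = b.d.d.0 has moves —b→ s1
  s1 = d.d.0 has moves —d→ s2
  s2 = d.0 has moves —d→ s3
  s3 = 0 has moves stopped
Reachable graph of Q (4 states):
  t0 = c.d.d.0 has moves —c→ t1
  t1 = d.d.0 has moves —d→ t2
  t2 = d.0 has moves —d→ t3
  t3 = 0 has moves stopped
Bisimilarity quotient blocks:
  B0 = {s0}
  B1 = {s1, t1}
  B2 = {s2, t2}
  B3 = {s3, t3}
  B4 = {t0}
s0 ∈ B0, t0 ∈ B4 → different blocks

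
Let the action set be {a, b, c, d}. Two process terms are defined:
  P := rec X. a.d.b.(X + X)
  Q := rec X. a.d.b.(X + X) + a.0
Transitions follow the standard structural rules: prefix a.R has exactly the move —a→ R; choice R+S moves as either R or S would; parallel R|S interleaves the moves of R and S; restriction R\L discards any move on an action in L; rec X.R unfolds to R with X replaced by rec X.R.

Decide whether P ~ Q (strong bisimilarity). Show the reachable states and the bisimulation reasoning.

Reachable graph of P (4 states):
  m0 = rec X. a.d.b.(X + X) :: ··a··> m1
  m1 = d.b.((rec X. a.d.b.(X + X)) + (rec X. a.d.b.(X + X))) :: ··d··> m2
  m2 = b.((rec X. a.d.b.(X + X)) + (rec X. a.d.b.(X + X))) :: ··b··> m3
  m3 = (rec X. a.d.b.(X + X)) + (rec X. a.d.b.(X + X)) :: ··a··> m1
Reachable graph of Q (5 states):
  n0 = rec X. a.d.b.(X + X) + a.0 :: ··a··> n1, ··a··> n2
  n1 = 0 :: ·
  n2 = d.b.((rec X. a.d.b.(X + X) + a.0) + (rec X. a.d.b.(X + X) + a.0)) :: ··d··> n3
  n3 = b.((rec X. a.d.b.(X + X) + a.0) + (rec X. a.d.b.(X + X) + a.0)) :: ··b··> n4
  n4 = (rec X. a.d.b.(X + X) + a.0) + (rec X. a.d.b.(X + X) + a.0) :: ··a··> n1, ··a··> n2
Partition-refinement fixed point:
  B0 = {m0, m3}
  B1 = {m1}
  B2 = {m2}
  B3 = {n0, n4}
  B4 = {n2}
  B5 = {n3}
  B6 = {n1}
m0 ∈ B0, n0 ∈ B3 → different blocks

P ≁ Q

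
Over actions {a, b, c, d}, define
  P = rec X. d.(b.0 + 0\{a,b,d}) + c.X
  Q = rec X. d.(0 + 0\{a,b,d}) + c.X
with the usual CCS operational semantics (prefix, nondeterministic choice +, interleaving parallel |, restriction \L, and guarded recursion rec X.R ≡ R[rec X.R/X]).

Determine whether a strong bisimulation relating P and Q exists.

not bisimilar

P's transition system — 3 states:
  u0 = rec X. d.(b.0 + 0\{a,b,d}) + c.X | -c-> u0, -d-> u1
  u1 = b.0 + 0\{a,b,d} | -b-> u2
  u2 = 0 | stopped
Q's transition system — 2 states:
  v0 = rec X. d.(0 + 0\{a,b,d}) + c.X | -c-> v0, -d-> v1
  v1 = 0 + 0\{a,b,d} | stopped
Partition-refinement fixed point:
  B0 = {u0}
  B1 = {u1}
  B2 = {u2, v1}
  B3 = {v0}
u0 ∈ B0, v0 ∈ B3 → different blocks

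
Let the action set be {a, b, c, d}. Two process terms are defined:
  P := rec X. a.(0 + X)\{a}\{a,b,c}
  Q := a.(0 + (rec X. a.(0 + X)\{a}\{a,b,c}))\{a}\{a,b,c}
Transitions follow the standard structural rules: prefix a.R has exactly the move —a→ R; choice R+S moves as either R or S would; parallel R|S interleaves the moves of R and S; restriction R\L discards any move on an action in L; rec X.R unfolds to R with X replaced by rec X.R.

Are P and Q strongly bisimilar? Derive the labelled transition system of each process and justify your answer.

Reachable graph of P (2 states):
  m0 = rec X. a.(0 + X)\{a}\{a,b,c} has moves --a--▸ m1
  m1 = (0 + (rec X. a.(0 + X)\{a}\{a,b,c}))\{a}\{a,b,c} has moves ·
Reachable graph of Q (2 states):
  n0 = a.(0 + (rec X. a.(0 + X)\{a}\{a,b,c}))\{a}\{a,b,c} has moves --a--▸ n1
  n1 = (0 + (rec X. a.(0 + X)\{a}\{a,b,c}))\{a}\{a,b,c} has moves ·
Partition-refinement fixed point:
  B0 = {m0, n0}
  B1 = {m1, n1}
m0 ∈ B0, n0 ∈ B0 → same block

bisimilar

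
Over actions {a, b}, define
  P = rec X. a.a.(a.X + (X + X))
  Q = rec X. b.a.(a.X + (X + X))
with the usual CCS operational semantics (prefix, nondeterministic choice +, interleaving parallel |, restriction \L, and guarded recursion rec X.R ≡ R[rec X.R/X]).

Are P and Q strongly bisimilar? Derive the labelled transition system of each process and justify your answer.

P's transition system — 3 states:
  s0 = rec X. a.a.(a.X + (X + X)) → ··a··> s1
  s1 = a.(a.(rec X. a.a.(a.X + (X + X))) + ((rec X. a.a.(a.X + (X + X))) + (rec X. a.a.(a.X + (X + X))))) → ··a··> s2
  s2 = a.(rec X. a.a.(a.X + (X + X))) + ((rec X. a.a.(a.X + (X + X))) + (rec X. a.a.(a.X + (X + X)))) → ··a··> s0, ··a··> s1
Q's transition system — 3 states:
  t0 = rec X. b.a.(a.X + (X + X)) → ··b··> t1
  t1 = a.(a.(rec X. b.a.(a.X + (X + X))) + ((rec X. b.a.(a.X + (X + X))) + (rec X. b.a.(a.X + (X + X))))) → ··a··> t2
  t2 = a.(rec X. b.a.(a.X + (X + X))) + ((rec X. b.a.(a.X + (X + X))) + (rec X. b.a.(a.X + (X + X)))) → ··a··> t0, ··b··> t1
Coarsest stable partition (strong bisimilarity classes):
  B0 = {s0, s1, s2}
  B1 = {t0}
  B2 = {t1}
  B3 = {t2}
s0 ∈ B0, t0 ∈ B1 → different blocks

not bisimilar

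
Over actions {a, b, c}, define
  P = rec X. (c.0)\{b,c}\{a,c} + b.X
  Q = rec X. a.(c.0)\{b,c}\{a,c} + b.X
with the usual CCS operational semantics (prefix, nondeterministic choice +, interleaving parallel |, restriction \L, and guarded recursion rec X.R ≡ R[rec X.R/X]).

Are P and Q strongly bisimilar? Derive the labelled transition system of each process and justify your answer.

P's transition system — 1 states:
  s0 = rec X. (c.0)\{b,c}\{a,c} + b.X ⊢ --b--▸ s0
Q's transition system — 2 states:
  t0 = rec X. a.(c.0)\{b,c}\{a,c} + b.X ⊢ --a--▸ t1, --b--▸ t0
  t1 = (c.0)\{b,c}\{a,c} ⊢ ∅
Bisimilarity quotient blocks:
  B0 = {s0}
  B1 = {t0}
  B2 = {t1}
s0 ∈ B0, t0 ∈ B1 → different blocks

P ≁ Q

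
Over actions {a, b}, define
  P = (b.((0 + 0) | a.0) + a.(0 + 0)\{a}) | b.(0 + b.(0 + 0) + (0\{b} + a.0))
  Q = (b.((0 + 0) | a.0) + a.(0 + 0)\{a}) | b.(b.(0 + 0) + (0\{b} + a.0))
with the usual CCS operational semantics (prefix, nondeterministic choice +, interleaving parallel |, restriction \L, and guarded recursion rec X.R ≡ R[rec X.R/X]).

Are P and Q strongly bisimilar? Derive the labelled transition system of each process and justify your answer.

Reachable graph of P (16 states):
  u0 = (b.((0 + 0) | a.0) + a.(0 + 0)\{a}) | b.(0 + b.(0 + 0) + (0\{b} + a.0)) :: --a--▸ u1, --b--▸ u2, --b--▸ u3
  u1 = (0 + 0)\{a} | b.(0 + b.(0 + 0) + (0\{b} + a.0)) :: --b--▸ u4
  u2 = (0 + 0) | a.0 | b.(0 + b.(0 + 0) + (0\{b} + a.0)) :: --a--▸ u5, --b--▸ u6
  u3 = (b.((0 + 0) | a.0) + a.(0 + 0)\{a}) | (0 + b.(0 + 0) + (0\{b} + a.0)) :: --a--▸ u4, --a--▸ u7, --b--▸ u6, --b--▸ u8
  u4 = (0 + 0)\{a} | (0 + b.(0 + 0) + (0\{b} + a.0)) :: --a--▸ u9, --b--▸ u10
  u5 = (0 + 0) | 0 | b.(0 + b.(0 + 0) + (0\{b} + a.0)) :: --b--▸ u11
  u6 = (0 + 0) | a.0 | (0 + b.(0 + 0) + (0\{b} + a.0)) :: --a--▸ u11, --a--▸ u12, --b--▸ u13
  u7 = (b.((0 + 0) | a.0) + a.(0 + 0)\{a}) | 0 :: --a--▸ u9, --b--▸ u12
  u8 = (b.((0 + 0) | a.0) + a.(0 + 0)\{a}) | (0 + 0) :: --a--▸ u10, --b--▸ u13
  u9 = (0 + 0)\{a} | 0 :: stopped
  u10 = (0 + 0)\{a} | (0 + 0) :: stopped
  u11 = (0 + 0) | 0 | (0 + b.(0 + 0) + (0\{b} + a.0)) :: --a--▸ u14, --b--▸ u15
  u12 = (0 + 0) | a.0 | 0 :: --a--▸ u14
  u13 = (0 + 0) | a.0 | (0 + 0) :: --a--▸ u15
  u14 = (0 + 0) | 0 | 0 :: stopped
  u15 = (0 + 0) | 0 | (0 + 0) :: stopped
Reachable graph of Q (16 states):
  v0 = (b.((0 + 0) | a.0) + a.(0 + 0)\{a}) | b.(b.(0 + 0) + (0\{b} + a.0)) :: --a--▸ v1, --b--▸ v2, --b--▸ v3
  v1 = (0 + 0)\{a} | b.(b.(0 + 0) + (0\{b} + a.0)) :: --b--▸ v4
  v2 = (0 + 0) | a.0 | b.(b.(0 + 0) + (0\{b} + a.0)) :: --a--▸ v5, --b--▸ v6
  v3 = (b.((0 + 0) | a.0) + a.(0 + 0)\{a}) | (b.(0 + 0) + (0\{b} + a.0)) :: --a--▸ v4, --a--▸ v7, --b--▸ v6, --b--▸ v8
  v4 = (0 + 0)\{a} | (b.(0 + 0) + (0\{b} + a.0)) :: --a--▸ v9, --b--▸ v10
  v5 = (0 + 0) | 0 | b.(b.(0 + 0) + (0\{b} + a.0)) :: --b--▸ v11
  v6 = (0 + 0) | a.0 | (b.(0 + 0) + (0\{b} + a.0)) :: --a--▸ v11, --a--▸ v12, --b--▸ v13
  v7 = (b.((0 + 0) | a.0) + a.(0 + 0)\{a}) | 0 :: --a--▸ v9, --b--▸ v12
  v8 = (b.((0 + 0) | a.0) + a.(0 + 0)\{a}) | (0 + 0) :: --a--▸ v10, --b--▸ v13
  v9 = (0 + 0)\{a} | 0 :: stopped
  v10 = (0 + 0)\{a} | (0 + 0) :: stopped
  v11 = (0 + 0) | 0 | (b.(0 + 0) + (0\{b} + a.0)) :: --a--▸ v14, --b--▸ v15
  v12 = (0 + 0) | a.0 | 0 :: --a--▸ v14
  v13 = (0 + 0) | a.0 | (0 + 0) :: --a--▸ v15
  v14 = (0 + 0) | 0 | 0 :: stopped
  v15 = (0 + 0) | 0 | (0 + 0) :: stopped
Partition-refinement fixed point:
  B0 = {u0, v0}
  B1 = {u1, u5, v1, v5}
  B2 = {u11, u4, v11, v4}
  B3 = {u10, u14, u15, u9, v10, v14, v15, v9}
  B4 = {u3, v3}
  B5 = {u7, u8, v7, v8}
  B6 = {u12, u13, v12, v13}
  B7 = {u6, v6}
  B8 = {u2, v2}
u0 ∈ B0, v0 ∈ B0 → same block

P ~ Q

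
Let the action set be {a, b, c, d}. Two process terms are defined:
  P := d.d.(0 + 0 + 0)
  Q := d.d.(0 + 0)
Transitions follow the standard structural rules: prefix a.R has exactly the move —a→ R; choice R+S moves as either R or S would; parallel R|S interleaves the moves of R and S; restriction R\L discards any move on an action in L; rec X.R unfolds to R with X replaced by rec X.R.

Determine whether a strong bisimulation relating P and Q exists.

bisimilar

P's transition system — 3 states:
  p0 = d.d.(0 + 0 + 0) ⊢ =d=> p1
  p1 = d.(0 + 0 + 0) ⊢ =d=> p2
  p2 = 0 + 0 + 0 ⊢ ∅
Q's transition system — 3 states:
  q0 = d.d.(0 + 0) ⊢ =d=> q1
  q1 = d.(0 + 0) ⊢ =d=> q2
  q2 = 0 + 0 ⊢ ∅
Partition-refinement fixed point:
  B0 = {p0, q0}
  B1 = {p1, q1}
  B2 = {p2, q2}
p0 ∈ B0, q0 ∈ B0 → same block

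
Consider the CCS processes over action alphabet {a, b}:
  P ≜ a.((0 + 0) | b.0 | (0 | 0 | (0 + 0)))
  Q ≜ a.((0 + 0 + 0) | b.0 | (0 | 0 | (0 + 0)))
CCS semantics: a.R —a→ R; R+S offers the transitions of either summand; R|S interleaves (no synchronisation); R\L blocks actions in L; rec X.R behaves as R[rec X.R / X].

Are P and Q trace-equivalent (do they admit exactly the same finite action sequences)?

Reachable graph of P (3 states):
  s0 = a.((0 + 0) | b.0 | (0 | 0 | (0 + 0))) → ··a··> s1
  s1 = (0 + 0) | b.0 | (0 | 0 | (0 + 0)) → ··b··> s2
  s2 = (0 + 0) | 0 | (0 | 0 | (0 + 0)) → stopped
Reachable graph of Q (3 states):
  t0 = a.((0 + 0 + 0) | b.0 | (0 | 0 | (0 + 0))) → ··a··> t1
  t1 = (0 + 0 + 0) | b.0 | (0 | 0 | (0 + 0)) → ··b··> t2
  t2 = (0 + 0 + 0) | 0 | (0 | 0 | (0 + 0)) → stopped
Partition-refinement fixed point:
  B0 = {s0, t0}
  B1 = {s1, t1}
  B2 = {s2, t2}
s0 ∈ B0, t0 ∈ B0 → same block
Bisimilar ⇒ trace-equivalent.

YES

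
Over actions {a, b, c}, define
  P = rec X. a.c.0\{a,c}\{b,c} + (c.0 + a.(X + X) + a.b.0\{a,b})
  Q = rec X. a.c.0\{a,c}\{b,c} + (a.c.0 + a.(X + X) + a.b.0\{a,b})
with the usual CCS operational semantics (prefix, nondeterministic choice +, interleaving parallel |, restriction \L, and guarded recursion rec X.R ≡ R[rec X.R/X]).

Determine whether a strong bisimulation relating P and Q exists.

P's transition system — 7 states:
  p0 = rec X. a.c.0\{a,c}\{b,c} + (c.0 + a.(X + X) + a.b.0\{a,b}) | —a→ p1, —a→ p2, —a→ p3, —c→ p4
  p1 = (rec X. a.c.0\{a,c}\{b,c} + (c.0 + a.(X + X) + a.b.0\{a,b})) + (rec X. a.c.0\{a,c}\{b,c} + (c.0 + a.(X + X) + a.b.0\{a,b})) | —a→ p1, —a→ p2, —a→ p3, —c→ p4
  p2 = b.0\{a,b} | —b→ p5
  p3 = c.0\{a,c}\{b,c} | —c→ p6
  p4 = 0 | ·
  p5 = 0\{a,b} | ·
  p6 = 0\{a,c}\{b,c} | ·
Q's transition system — 8 states:
  q0 = rec X. a.c.0\{a,c}\{b,c} + (a.c.0 + a.(X + X) + a.b.0\{a,b}) | —a→ q1, —a→ q2, —a→ q3, —a→ q4
  q1 = (rec X. a.c.0\{a,c}\{b,c} + (a.c.0 + a.(X + X) + a.b.0\{a,b})) + (rec X. a.c.0\{a,c}\{b,c} + (a.c.0 + a.(X + X) + a.b.0\{a,b})) | —a→ q1, —a→ q2, —a→ q3, —a→ q4
  q2 = b.0\{a,b} | —b→ q5
  q3 = c.0 | —c→ q6
  q4 = c.0\{a,c}\{b,c} | —c→ q7
  q5 = 0\{a,b} | ·
  q6 = 0 | ·
  q7 = 0\{a,c}\{b,c} | ·
Coarsest stable partition (strong bisimilarity classes):
  B0 = {p0, p1}
  B1 = {p3, q3, q4}
  B2 = {p4, p5, p6, q5, q6, q7}
  B3 = {p2, q2}
  B4 = {q0, q1}
p0 ∈ B0, q0 ∈ B4 → different blocks

not bisimilar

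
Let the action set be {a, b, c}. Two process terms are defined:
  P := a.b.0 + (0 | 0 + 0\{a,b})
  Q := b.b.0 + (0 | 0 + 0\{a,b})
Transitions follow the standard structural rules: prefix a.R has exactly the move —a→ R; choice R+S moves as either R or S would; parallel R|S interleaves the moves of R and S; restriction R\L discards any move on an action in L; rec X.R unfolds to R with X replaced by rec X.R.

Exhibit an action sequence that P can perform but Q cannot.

a

LTS(P): 3 reachable states
  s0 = a.b.0 + (0 | 0 + 0\{a,b}) | --a--▸ s1
  s1 = b.0 | --b--▸ s2
  s2 = 0 | stopped
LTS(Q): 3 reachable states
  t0 = b.b.0 + (0 | 0 + 0\{a,b}) | --b--▸ t1
  t1 = b.0 | --b--▸ t2
  t2 = 0 | stopped
Executing a from P (initial set {s0}):
  step 1 (a): {s1}
  ✓ P
Executing a from Q (initial set {t0}):
  step 1 (a): ∅ (Q stuck)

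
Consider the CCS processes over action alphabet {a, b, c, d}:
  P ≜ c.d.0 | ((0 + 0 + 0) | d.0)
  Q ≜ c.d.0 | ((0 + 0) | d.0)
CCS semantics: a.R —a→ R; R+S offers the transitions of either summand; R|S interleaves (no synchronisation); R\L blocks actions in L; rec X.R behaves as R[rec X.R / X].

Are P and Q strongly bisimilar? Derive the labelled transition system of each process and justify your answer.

P ~ Q

LTS(P): 6 reachable states
  u0 = c.d.0 | ((0 + 0 + 0) | d.0) ⊢ --c--▸ u1, --d--▸ u2
  u1 = d.0 | ((0 + 0 + 0) | d.0) ⊢ --d--▸ u3, --d--▸ u4
  u2 = c.d.0 | ((0 + 0 + 0) | 0) ⊢ --c--▸ u4
  u3 = 0 | ((0 + 0 + 0) | d.0) ⊢ --d--▸ u5
  u4 = d.0 | ((0 + 0 + 0) | 0) ⊢ --d--▸ u5
  u5 = 0 | ((0 + 0 + 0) | 0) ⊢ ∅
LTS(Q): 6 reachable states
  v0 = c.d.0 | ((0 + 0) | d.0) ⊢ --c--▸ v1, --d--▸ v2
  v1 = d.0 | ((0 + 0) | d.0) ⊢ --d--▸ v3, --d--▸ v4
  v2 = c.d.0 | ((0 + 0) | 0) ⊢ --c--▸ v4
  v3 = 0 | ((0 + 0) | d.0) ⊢ --d--▸ v5
  v4 = d.0 | ((0 + 0) | 0) ⊢ --d--▸ v5
  v5 = 0 | ((0 + 0) | 0) ⊢ ∅
Partition-refinement fixed point:
  B0 = {u0, v0}
  B1 = {u1, v1}
  B2 = {u3, u4, v3, v4}
  B3 = {u5, v5}
  B4 = {u2, v2}
u0 ∈ B0, v0 ∈ B0 → same block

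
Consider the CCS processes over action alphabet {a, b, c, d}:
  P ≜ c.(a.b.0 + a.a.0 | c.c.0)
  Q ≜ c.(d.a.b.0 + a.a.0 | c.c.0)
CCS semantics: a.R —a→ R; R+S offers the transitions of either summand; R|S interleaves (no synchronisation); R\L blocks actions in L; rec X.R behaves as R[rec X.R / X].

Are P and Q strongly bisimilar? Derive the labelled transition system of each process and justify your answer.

P's transition system — 12 states:
  p0 = c.(a.b.0 + a.a.0 | c.c.0) ⊢ -c-> p1
  p1 = a.b.0 + a.a.0 | c.c.0 ⊢ -a-> p2, -a-> p3, -c-> p4
  p2 = a.0 | c.c.0 ⊢ -a-> p5, -c-> p6
  p3 = b.0 ⊢ -b-> p7
  p4 = a.a.0 | c.0 ⊢ -a-> p6, -c-> p8
  p5 = 0 | c.c.0 ⊢ -c-> p9
  p6 = a.0 | c.0 ⊢ -a-> p9, -c-> p10
  p7 = 0 ⊢ (no moves)
  p8 = a.a.0 | 0 ⊢ -a-> p10
  p9 = 0 | c.0 ⊢ -c-> p11
  p10 = a.0 | 0 ⊢ -a-> p11
  p11 = 0 | 0 ⊢ (no moves)
Q's transition system — 13 states:
  q0 = c.(d.a.b.0 + a.a.0 | c.c.0) ⊢ -c-> q1
  q1 = d.a.b.0 + a.a.0 | c.c.0 ⊢ -a-> q2, -c-> q3, -d-> q4
  q2 = a.0 | c.c.0 ⊢ -a-> q5, -c-> q6
  q3 = a.a.0 | c.0 ⊢ -a-> q6, -c-> q7
  q4 = a.b.0 ⊢ -a-> q8
  q5 = 0 | c.c.0 ⊢ -c-> q9
  q6 = a.0 | c.0 ⊢ -a-> q9, -c-> q10
  q7 = a.a.0 | 0 ⊢ -a-> q10
  q8 = b.0 ⊢ -b-> q11
  q9 = 0 | c.0 ⊢ -c-> q12
  q10 = a.0 | 0 ⊢ -a-> q12
  q11 = 0 ⊢ (no moves)
  q12 = 0 | 0 ⊢ (no moves)
Coarsest stable partition (strong bisimilarity classes):
  B0 = {p0}
  B1 = {p1}
  B2 = {p3, q8}
  B3 = {p11, p7, q11, q12}
  B4 = {p4, q3}
  B5 = {p8, q7}
  B6 = {p10, q10}
  B7 = {p6, q6}
  B8 = {p9, q9}
  B9 = {p2, q2}
  B10 = {p5, q5}
  B11 = {q0}
  B12 = {q1}
  B13 = {q4}
p0 ∈ B0, q0 ∈ B11 → different blocks

P ≁ Q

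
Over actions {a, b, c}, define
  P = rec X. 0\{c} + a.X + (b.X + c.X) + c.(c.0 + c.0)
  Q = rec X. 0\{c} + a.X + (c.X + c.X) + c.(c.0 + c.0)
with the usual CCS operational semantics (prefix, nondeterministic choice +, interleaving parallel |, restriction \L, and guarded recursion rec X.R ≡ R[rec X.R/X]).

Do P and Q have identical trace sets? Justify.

traces(P) ≠ traces(Q) — witness ⟨b⟩

P's transition system — 3 states:
  p0 = rec X. 0\{c} + a.X + (b.X + c.X) + c.(c.0 + c.0) ⊢ -a-> p0, -b-> p0, -c-> p0, -c-> p1
  p1 = c.0 + c.0 ⊢ -c-> p2
  p2 = 0 ⊢ ∅
Q's transition system — 3 states:
  q0 = rec X. 0\{c} + a.X + (c.X + c.X) + c.(c.0 + c.0) ⊢ -a-> q0, -c-> q0, -c-> q1
  q1 = c.0 + c.0 ⊢ -c-> q2
  q2 = 0 ⊢ ∅
Run σ = ⟨b⟩ on P: start {p0}
  step 1 (b): {p0}
  — P admits the full trace.
Run σ = ⟨b⟩ on Q: start {q0}
  step 1 (b): ∅  — Q cannot continue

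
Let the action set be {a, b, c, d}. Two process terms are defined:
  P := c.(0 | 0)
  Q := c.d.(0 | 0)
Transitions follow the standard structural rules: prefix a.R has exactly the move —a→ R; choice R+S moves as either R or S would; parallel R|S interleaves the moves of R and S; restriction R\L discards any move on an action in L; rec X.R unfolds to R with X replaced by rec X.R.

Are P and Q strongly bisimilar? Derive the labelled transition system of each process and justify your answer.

NO

Reachable graph of P (2 states):
  s0 = c.(0 | 0) | =c=> s1
  s1 = 0 | 0 | (no moves)
Reachable graph of Q (3 states):
  t0 = c.d.(0 | 0) | =c=> t1
  t1 = d.(0 | 0) | =d=> t2
  t2 = 0 | 0 | (no moves)
Partition-refinement fixed point:
  B0 = {s0}
  B1 = {s1, t2}
  B2 = {t0}
  B3 = {t1}
s0 ∈ B0, t0 ∈ B2 → different blocks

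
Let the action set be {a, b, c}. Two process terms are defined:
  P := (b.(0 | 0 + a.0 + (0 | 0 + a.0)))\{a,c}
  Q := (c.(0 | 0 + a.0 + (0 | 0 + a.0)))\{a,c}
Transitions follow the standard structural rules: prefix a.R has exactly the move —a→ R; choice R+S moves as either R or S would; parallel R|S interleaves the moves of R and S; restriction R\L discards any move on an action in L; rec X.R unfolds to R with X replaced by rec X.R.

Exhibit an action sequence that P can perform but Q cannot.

b

P's transition system — 2 states:
  u0 = (b.(0 | 0 + a.0 + (0 | 0 + a.0)))\{a,c} has moves —b→ u1
  u1 = (0 | 0 + a.0 + (0 | 0 + a.0))\{a,c} has moves ∅
Q's transition system — 1 states:
  v0 = (c.(0 | 0 + a.0 + (0 | 0 + a.0)))\{a,c} has moves ∅
Run σ = ⟨b⟩ on P: start {u0}
  [1] b ⇒ {u1}
  P completes σ.
Run σ = ⟨b⟩ on Q: start {v0}
  [1] b ⇒ ∅  — Q cannot continue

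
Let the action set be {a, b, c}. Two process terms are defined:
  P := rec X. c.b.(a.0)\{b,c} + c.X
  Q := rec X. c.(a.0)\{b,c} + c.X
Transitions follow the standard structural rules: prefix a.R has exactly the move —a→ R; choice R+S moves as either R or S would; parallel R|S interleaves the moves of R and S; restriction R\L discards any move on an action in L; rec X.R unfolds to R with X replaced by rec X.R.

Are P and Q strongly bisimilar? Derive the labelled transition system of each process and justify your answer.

not bisimilar

LTS(P): 4 reachable states
  u0 = rec X. c.b.(a.0)\{b,c} + c.X → =c=> u0, =c=> u1
  u1 = b.(a.0)\{b,c} → =b=> u2
  u2 = (a.0)\{b,c} → =a=> u3
  u3 = 0\{b,c} → deadlocked
LTS(Q): 3 reachable states
  v0 = rec X. c.(a.0)\{b,c} + c.X → =c=> v0, =c=> v1
  v1 = (a.0)\{b,c} → =a=> v2
  v2 = 0\{b,c} → deadlocked
Partition-refinement fixed point:
  B0 = {u0}
  B1 = {u1}
  B2 = {u2, v1}
  B3 = {u3, v2}
  B4 = {v0}
u0 ∈ B0, v0 ∈ B4 → different blocks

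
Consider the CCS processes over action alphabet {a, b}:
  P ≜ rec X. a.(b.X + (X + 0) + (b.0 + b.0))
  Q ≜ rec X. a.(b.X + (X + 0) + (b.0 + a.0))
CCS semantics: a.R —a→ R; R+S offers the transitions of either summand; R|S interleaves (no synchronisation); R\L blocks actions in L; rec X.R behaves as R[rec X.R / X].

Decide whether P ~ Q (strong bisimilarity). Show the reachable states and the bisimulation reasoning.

P's transition system — 3 states:
  m0 = rec X. a.(b.X + (X + 0) + (b.0 + b.0)) has moves ··a··> m1
  m1 = b.(rec X. a.(b.X + (X + 0) + (b.0 + b.0))) + ((rec X. a.(b.X + (X + 0) + (b.0 + b.0))) + 0) + (b.0 + b.0) has moves ··a··> m1, ··b··> m0, ··b··> m2
  m2 = 0 has moves (no moves)
Q's transition system — 3 states:
  n0 = rec X. a.(b.X + (X + 0) + (b.0 + a.0)) has moves ··a··> n1
  n1 = b.(rec X. a.(b.X + (X + 0) + (b.0 + a.0))) + ((rec X. a.(b.X + (X + 0) + (b.0 + a.0))) + 0) + (b.0 + a.0) has moves ··a··> n1, ··a··> n2, ··b··> n0, ··b··> n2
  n2 = 0 has moves (no moves)
Partition-refinement fixed point:
  B0 = {m0}
  B1 = {m1}
  B2 = {m2, n2}
  B3 = {n0}
  B4 = {n1}
m0 ∈ B0, n0 ∈ B3 → different blocks

NO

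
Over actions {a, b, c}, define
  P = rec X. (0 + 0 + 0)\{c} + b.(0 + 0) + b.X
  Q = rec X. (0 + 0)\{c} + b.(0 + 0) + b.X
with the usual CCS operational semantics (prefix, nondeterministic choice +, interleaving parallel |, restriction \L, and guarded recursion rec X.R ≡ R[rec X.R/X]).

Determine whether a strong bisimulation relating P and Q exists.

LTS(P): 2 reachable states
  s0 = rec X. (0 + 0 + 0)\{c} + b.(0 + 0) + b.X ⊢ ··b··> s0, ··b··> s1
  s1 = 0 + 0 ⊢ stopped
LTS(Q): 2 reachable states
  t0 = rec X. (0 + 0)\{c} + b.(0 + 0) + b.X ⊢ ··b··> t0, ··b··> t1
  t1 = 0 + 0 ⊢ stopped
Bisimilarity quotient blocks:
  B0 = {s0, t0}
  B1 = {s1, t1}
s0 ∈ B0, t0 ∈ B0 → same block

P ~ Q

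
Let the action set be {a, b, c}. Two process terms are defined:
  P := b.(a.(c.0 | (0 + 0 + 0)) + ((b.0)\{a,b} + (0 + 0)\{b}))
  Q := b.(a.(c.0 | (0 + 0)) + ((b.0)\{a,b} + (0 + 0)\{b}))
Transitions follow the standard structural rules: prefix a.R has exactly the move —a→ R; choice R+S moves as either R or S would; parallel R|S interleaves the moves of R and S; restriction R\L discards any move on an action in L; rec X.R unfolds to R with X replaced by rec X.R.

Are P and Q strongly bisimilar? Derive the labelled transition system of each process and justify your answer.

YES

P's transition system — 4 states:
  s0 = b.(a.(c.0 | (0 + 0 + 0)) + ((b.0)\{a,b} + (0 + 0)\{b})) :: -b-> s1
  s1 = a.(c.0 | (0 + 0 + 0)) + ((b.0)\{a,b} + (0 + 0)\{b}) :: -a-> s2
  s2 = c.0 | (0 + 0 + 0) :: -c-> s3
  s3 = 0 | (0 + 0 + 0) :: (no moves)
Q's transition system — 4 states:
  t0 = b.(a.(c.0 | (0 + 0)) + ((b.0)\{a,b} + (0 + 0)\{b})) :: -b-> t1
  t1 = a.(c.0 | (0 + 0)) + ((b.0)\{a,b} + (0 + 0)\{b}) :: -a-> t2
  t2 = c.0 | (0 + 0) :: -c-> t3
  t3 = 0 | (0 + 0) :: (no moves)
Coarsest stable partition (strong bisimilarity classes):
  B0 = {s0, t0}
  B1 = {s1, t1}
  B2 = {s2, t2}
  B3 = {s3, t3}
s0 ∈ B0, t0 ∈ B0 → same block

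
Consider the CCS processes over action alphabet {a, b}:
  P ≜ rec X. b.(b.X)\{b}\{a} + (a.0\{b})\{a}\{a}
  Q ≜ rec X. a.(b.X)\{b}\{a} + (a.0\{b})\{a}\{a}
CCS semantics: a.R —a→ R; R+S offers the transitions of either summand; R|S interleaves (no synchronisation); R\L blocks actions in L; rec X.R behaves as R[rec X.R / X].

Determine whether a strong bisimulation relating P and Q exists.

LTS(P): 2 reachable states
  s0 = rec X. b.(b.X)\{b}\{a} + (a.0\{b})\{a}\{a} | --b--▸ s1
  s1 = (b.(rec X. b.(b.X)\{b}\{a} + (a.0\{b})\{a}\{a}))\{b}\{a} | deadlocked
LTS(Q): 2 reachable states
  t0 = rec X. a.(b.X)\{b}\{a} + (a.0\{b})\{a}\{a} | --a--▸ t1
  t1 = (b.(rec X. a.(b.X)\{b}\{a} + (a.0\{b})\{a}\{a}))\{b}\{a} | deadlocked
Bisimilarity quotient blocks:
  B0 = {s0}
  B1 = {s1, t1}
  B2 = {t0}
s0 ∈ B0, t0 ∈ B2 → different blocks

not bisimilar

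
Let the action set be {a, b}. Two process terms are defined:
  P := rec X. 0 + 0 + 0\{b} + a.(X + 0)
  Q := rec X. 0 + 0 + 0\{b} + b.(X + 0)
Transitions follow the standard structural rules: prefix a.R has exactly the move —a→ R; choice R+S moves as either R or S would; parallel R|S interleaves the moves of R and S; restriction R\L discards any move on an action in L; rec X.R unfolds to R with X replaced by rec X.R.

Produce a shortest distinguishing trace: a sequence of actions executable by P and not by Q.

a

Reachable graph of P (2 states):
  u0 = rec X. 0 + 0 + 0\{b} + a.(X + 0) | =a=> u1
  u1 = (rec X. 0 + 0 + 0\{b} + a.(X + 0)) + 0 | =a=> u1
Reachable graph of Q (2 states):
  v0 = rec X. 0 + 0 + 0\{b} + b.(X + 0) | =b=> v1
  v1 = (rec X. 0 + 0 + 0\{b} + b.(X + 0)) + 0 | =b=> v1
Run σ = ⟨a⟩ on P: start {u0}
  step 1 (a): {u1}
  ✓ P
Run σ = ⟨a⟩ on Q: start {v0}
  step 1 (a): ∅  — Q cannot continue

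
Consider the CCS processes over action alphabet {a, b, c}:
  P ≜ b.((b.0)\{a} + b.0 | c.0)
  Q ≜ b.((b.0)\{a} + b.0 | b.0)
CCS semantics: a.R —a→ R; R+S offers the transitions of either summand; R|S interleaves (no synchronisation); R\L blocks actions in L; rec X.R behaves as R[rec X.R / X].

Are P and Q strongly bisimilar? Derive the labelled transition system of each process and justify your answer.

Reachable graph of P (6 states):
  p0 = b.((b.0)\{a} + b.0 | c.0) :: --b--▸ p1
  p1 = (b.0)\{a} + b.0 | c.0 :: --b--▸ p2, --b--▸ p3, --c--▸ p4
  p2 = 0 | c.0 :: --c--▸ p5
  p3 = 0\{a} :: ·
  p4 = b.0 | 0 :: --b--▸ p5
  p5 = 0 | 0 :: ·
Reachable graph of Q (6 states):
  q0 = b.((b.0)\{a} + b.0 | b.0) :: --b--▸ q1
  q1 = (b.0)\{a} + b.0 | b.0 :: --b--▸ q2, --b--▸ q3, --b--▸ q4
  q2 = 0 | b.0 :: --b--▸ q5
  q3 = 0\{a} :: ·
  q4 = b.0 | 0 :: --b--▸ q5
  q5 = 0 | 0 :: ·
Coarsest stable partition (strong bisimilarity classes):
  B0 = {p0}
  B1 = {p1}
  B2 = {p3, p5, q3, q5}
  B3 = {p2}
  B4 = {p4, q2, q4}
  B5 = {q0}
  B6 = {q1}
p0 ∈ B0, q0 ∈ B5 → different blocks

not bisimilar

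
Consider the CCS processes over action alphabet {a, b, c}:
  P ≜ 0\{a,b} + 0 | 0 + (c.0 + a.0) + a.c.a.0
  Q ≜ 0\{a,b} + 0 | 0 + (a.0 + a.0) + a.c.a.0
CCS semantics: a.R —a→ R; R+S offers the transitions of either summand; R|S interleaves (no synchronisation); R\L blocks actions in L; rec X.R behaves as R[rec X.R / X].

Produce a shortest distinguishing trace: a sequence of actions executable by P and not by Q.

LTS(P): 4 reachable states
  s0 = 0\{a,b} + 0 | 0 + (c.0 + a.0) + a.c.a.0 ⊢ =a=> s1, =a=> s2, =c=> s1
  s1 = 0 ⊢ ∅
  s2 = c.a.0 ⊢ =c=> s3
  s3 = a.0 ⊢ =a=> s1
LTS(Q): 4 reachable states
  t0 = 0\{a,b} + 0 | 0 + (a.0 + a.0) + a.c.a.0 ⊢ =a=> t1, =a=> t2
  t1 = 0 ⊢ ∅
  t2 = c.a.0 ⊢ =c=> t3
  t3 = a.0 ⊢ =a=> t1
Trace ⟨c⟩ through P, begin at {s0}:
  [1] c ⇒ {s1}
  ✓ P
Trace ⟨c⟩ through Q, begin at {t0}:
  [1] c ⇒ no successor for Q

c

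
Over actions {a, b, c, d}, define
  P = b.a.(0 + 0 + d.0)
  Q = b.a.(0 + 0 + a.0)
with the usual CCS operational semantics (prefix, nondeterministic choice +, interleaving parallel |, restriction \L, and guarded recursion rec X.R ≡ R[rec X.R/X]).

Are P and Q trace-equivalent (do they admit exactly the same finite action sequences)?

LTS(P): 4 reachable states
  u0 = b.a.(0 + 0 + d.0) | --b--▸ u1
  u1 = a.(0 + 0 + d.0) | --a--▸ u2
  u2 = 0 + 0 + d.0 | --d--▸ u3
  u3 = 0 | deadlocked
LTS(Q): 4 reachable states
  v0 = b.a.(0 + 0 + a.0) | --b--▸ v1
  v1 = a.(0 + 0 + a.0) | --a--▸ v2
  v2 = 0 + 0 + a.0 | --a--▸ v3
  v3 = 0 | deadlocked
Run σ = ⟨bad⟩ on P: start {u0}
  [1] b ⇒ {u1}
  [2] a ⇒ {u2}
  [3] d ⇒ {u3}
  ✓ P
Run σ = ⟨bad⟩ on Q: start {v0}
  [1] b ⇒ {v1}
  [2] a ⇒ {v2}
  [3] d ⇒ no successor for Q

traces(P) ≠ traces(Q) — witness ⟨bad⟩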